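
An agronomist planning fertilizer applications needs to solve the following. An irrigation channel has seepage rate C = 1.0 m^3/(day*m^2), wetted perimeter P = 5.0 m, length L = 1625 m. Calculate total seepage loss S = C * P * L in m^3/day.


S = C * P * L
  = 1.0 * 5.0 * 1625
  = 8125 m^3/day


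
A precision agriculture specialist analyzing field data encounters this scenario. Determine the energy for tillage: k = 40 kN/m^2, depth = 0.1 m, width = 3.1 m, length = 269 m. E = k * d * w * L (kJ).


E = k * d * w * L
  = 40 * 0.1 * 3.1 * 269
  = 3335.60 kJ


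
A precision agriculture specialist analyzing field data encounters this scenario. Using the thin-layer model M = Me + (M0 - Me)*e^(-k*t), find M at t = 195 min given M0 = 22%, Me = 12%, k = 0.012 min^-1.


M = Me + (M0 - Me) * e^(-k*t)
  = 12 + (22 - 12) * e^(-0.012*195)
  = 12 + 10 * e^(-2.340)
  = 12 + 10 * 0.09633
  = 12 + 0.9633
  = 12.96%


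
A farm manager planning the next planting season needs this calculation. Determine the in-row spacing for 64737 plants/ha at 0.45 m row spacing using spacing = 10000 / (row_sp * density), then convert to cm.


spacing = 10000 / (row_sp * density)
        = 10000 / (0.45 * 64737)
        = 10000 / 29131.65
        = 0.34327 m = 34.33 cm


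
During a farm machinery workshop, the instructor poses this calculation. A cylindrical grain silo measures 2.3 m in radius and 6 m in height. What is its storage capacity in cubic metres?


V = pi * r^2 * h
  = pi * 2.3^2 * 6
  = pi * 5.29 * 6
  = 99.71 m^3


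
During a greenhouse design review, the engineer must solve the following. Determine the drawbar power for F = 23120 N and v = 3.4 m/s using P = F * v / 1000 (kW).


P = F * v / 1000
  = 23120 * 3.4 / 1000
  = 78608 / 1000
  = 78.61 kW


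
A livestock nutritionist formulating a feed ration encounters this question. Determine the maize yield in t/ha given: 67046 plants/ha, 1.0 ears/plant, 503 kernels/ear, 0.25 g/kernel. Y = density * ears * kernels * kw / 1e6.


Y = density * ears * kernels * kw
  = 67046 * 1.0 * 503 * 0.25 g/ha
  = 8431034.50 g/ha
  = 8431.03 kg/ha = 8.43 t/ha


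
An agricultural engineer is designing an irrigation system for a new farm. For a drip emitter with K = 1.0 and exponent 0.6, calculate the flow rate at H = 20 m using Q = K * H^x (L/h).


Q = K * H^x
  = 1.0 * 20^0.6
  = 1.0 * 6.0342
  = 6.03 L/h


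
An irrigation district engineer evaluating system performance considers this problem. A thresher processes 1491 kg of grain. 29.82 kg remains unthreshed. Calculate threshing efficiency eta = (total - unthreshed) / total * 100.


eta = (total - unthreshed) / total * 100
    = (1491 - 29.82) / 1491 * 100
    = 1461.18 / 1491 * 100
    = 98%


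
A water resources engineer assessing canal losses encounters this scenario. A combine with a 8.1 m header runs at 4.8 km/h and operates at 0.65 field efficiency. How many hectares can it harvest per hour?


C = w * v * eta_f / 10
  = 8.1 * 4.8 * 0.65 / 10
  = 25.27 / 10
  = 2.53 ha/h


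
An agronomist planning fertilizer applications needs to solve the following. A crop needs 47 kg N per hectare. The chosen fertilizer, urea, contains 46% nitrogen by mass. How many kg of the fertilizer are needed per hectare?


Rate = N_required / (N_content / 100)
     = 47 / (46 / 100)
     = 47 / 0.46
     = 102.17 kg/ha


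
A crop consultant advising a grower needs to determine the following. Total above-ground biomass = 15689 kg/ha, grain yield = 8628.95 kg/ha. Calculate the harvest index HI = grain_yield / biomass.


HI = grain_yield / biomass
   = 8628.95 / 15689
   = 0.55


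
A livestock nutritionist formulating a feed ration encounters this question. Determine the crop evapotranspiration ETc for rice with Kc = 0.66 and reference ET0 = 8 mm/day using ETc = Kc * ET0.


ETc = Kc * ET0
    = 0.66 * 8
    = 5.28 mm/day


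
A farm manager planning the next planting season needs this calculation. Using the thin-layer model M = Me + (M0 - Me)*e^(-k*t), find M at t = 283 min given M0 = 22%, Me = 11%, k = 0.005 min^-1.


M = Me + (M0 - Me) * e^(-k*t)
  = 11 + (22 - 11) * e^(-0.005*283)
  = 11 + 11 * e^(-1.415)
  = 11 + 11 * 0.24293
  = 11 + 2.6722
  = 13.67%


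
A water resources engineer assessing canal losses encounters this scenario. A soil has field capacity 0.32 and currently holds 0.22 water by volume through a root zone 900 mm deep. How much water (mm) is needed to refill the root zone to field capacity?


SMD = (FC - theta) * D
    = (0.32 - 0.22) * 900
    = 0.100 * 900
    = 90 mm


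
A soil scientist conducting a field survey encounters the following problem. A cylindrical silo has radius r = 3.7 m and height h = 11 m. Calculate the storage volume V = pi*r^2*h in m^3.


V = pi * r^2 * h
  = pi * 3.7^2 * 11
  = pi * 13.69 * 11
  = 473.09 m^3


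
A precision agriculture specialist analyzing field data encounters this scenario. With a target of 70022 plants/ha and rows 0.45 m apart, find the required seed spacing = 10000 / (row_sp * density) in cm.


spacing = 10000 / (row_sp * density)
        = 10000 / (0.45 * 70022)
        = 10000 / 31509.90
        = 0.31736 m = 31.74 cm


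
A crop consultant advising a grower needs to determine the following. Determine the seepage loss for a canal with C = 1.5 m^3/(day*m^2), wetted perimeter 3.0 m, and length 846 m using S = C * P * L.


S = C * P * L
  = 1.5 * 3.0 * 846
  = 3807 m^3/day


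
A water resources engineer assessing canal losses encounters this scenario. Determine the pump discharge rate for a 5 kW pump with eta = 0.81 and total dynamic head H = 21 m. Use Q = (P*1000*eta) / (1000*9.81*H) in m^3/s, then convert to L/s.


Q = (P * 1000 * eta) / (rho * g * H)
  = (5 * 1000 * 0.81) / (1000 * 9.81 * 21)
  = 4050 / 206010
  = 0.01966 m^3/s = 19.66 L/s


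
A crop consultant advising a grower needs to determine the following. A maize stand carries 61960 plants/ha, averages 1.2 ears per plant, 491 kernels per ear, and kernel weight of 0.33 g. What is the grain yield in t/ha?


Y = density * ears * kernels * kw
  = 61960 * 1.2 * 491 * 0.33 g/ha
  = 12047254.56 g/ha
  = 12047.25 kg/ha = 12.05 t/ha


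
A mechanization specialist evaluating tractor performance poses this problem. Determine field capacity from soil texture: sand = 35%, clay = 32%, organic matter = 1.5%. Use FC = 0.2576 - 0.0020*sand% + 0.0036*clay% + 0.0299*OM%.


FC = 0.2576 - 0.0020*35 + 0.0036*32 + 0.0299*1.5
   = 0.2576 - 0.0700 + 0.1152 + 0.0449
   = 0.3477


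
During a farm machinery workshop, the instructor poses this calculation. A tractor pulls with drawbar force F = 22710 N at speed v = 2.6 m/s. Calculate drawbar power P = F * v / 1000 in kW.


P = F * v / 1000
  = 22710 * 2.6 / 1000
  = 59046 / 1000
  = 59.05 kW


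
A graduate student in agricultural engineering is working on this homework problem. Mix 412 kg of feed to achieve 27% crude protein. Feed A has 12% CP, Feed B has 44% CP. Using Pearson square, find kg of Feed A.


parts_A = CP_b - target = 44 - 27 = 17
parts_B = target - CP_a = 27 - 12 = 15
total_parts = 17 + 15 = 32
Feed A = 412 * 17 / 32 = 218.88 kg
Feed B = 412 * 15 / 32 = 193.13 kg

218.88 kg


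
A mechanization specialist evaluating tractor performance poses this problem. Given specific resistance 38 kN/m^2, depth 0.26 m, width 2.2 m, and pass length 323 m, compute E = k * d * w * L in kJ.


E = k * d * w * L
  = 38 * 0.26 * 2.2 * 323
  = 7020.73 kJ


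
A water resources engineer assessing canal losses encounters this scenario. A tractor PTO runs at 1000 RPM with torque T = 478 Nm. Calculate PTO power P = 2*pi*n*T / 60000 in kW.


P = 2*pi*n*T / 60000
  = 2*pi * 1000 * 478 / 60000
  = 3003362.58 / 60000
  = 50.06 kW


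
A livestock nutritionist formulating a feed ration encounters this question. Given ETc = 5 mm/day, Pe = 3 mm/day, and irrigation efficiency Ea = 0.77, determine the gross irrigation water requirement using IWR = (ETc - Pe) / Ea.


IWR = (ETc - Pe) / Ea
    = (5 - 3) / 0.77
    = 2 / 0.77
    = 2.60 mm/day


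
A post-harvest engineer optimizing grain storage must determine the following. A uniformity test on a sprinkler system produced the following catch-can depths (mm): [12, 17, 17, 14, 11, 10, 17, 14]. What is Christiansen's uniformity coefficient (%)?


xbar = 112 / 8 = 14
sum|xi - xbar| = 18
CU = 100 * (1 - 18 / (8 * 14))
   = 100 * (1 - 0.1607)
   = 83.93%


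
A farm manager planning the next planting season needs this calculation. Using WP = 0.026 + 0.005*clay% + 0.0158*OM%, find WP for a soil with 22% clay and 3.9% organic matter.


WP = 0.026 + 0.005*22 + 0.0158*3.9
   = 0.026 + 0.1100 + 0.0616
   = 0.1976


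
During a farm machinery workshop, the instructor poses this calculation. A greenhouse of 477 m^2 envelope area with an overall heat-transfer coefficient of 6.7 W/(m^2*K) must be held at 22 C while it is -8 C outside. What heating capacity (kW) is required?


dT = 22 - (-8) = 30 K
Q = U * A * dT
  = 6.7 * 477 * 30
  = 95877 W = 95.88 kW


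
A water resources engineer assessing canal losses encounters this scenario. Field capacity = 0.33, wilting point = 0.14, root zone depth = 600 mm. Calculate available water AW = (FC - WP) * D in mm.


AW = (FC - WP) * D
   = (0.33 - 0.14) * 600
   = 0.19 * 600
   = 114 mm


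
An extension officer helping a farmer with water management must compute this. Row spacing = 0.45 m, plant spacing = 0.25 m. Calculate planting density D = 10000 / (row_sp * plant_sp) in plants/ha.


D = 10000 / (row_sp * plant_sp)
  = 10000 / (0.45 * 0.25)
  = 10000 / 0.1125
  = 88888.89 plants/ha


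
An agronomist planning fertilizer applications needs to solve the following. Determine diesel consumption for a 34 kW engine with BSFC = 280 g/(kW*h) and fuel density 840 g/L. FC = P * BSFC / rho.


FC = P * BSFC / rho_fuel
   = 34 * 280 / 840
   = 9520 / 840
   = 11.33 L/h


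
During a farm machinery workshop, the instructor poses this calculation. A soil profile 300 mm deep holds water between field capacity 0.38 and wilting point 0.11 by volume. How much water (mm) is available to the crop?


AW = (FC - WP) * D
   = (0.38 - 0.11) * 300
   = 0.27 * 300
   = 81 mm


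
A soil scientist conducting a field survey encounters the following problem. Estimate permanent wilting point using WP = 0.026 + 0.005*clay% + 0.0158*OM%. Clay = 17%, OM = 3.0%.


WP = 0.026 + 0.005*17 + 0.0158*3.0
   = 0.026 + 0.0850 + 0.0474
   = 0.1584


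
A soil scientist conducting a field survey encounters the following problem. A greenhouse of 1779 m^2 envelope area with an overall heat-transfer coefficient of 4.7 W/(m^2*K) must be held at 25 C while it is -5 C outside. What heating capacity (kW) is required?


dT = 25 - (-5) = 30 K
Q = U * A * dT
  = 4.7 * 1779 * 30
  = 250839 W = 250.84 kW


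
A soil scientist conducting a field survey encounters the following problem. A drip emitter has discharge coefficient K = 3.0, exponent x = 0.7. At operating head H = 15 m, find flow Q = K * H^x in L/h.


Q = K * H^x
  = 3.0 * 15^0.7
  = 3.0 * 6.6568
  = 19.97 L/h


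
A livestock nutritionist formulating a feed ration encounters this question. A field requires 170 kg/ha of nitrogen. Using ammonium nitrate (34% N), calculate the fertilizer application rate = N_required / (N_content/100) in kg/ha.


Rate = N_required / (N_content / 100)
     = 170 / (34 / 100)
     = 170 / 0.34
     = 500 kg/ha


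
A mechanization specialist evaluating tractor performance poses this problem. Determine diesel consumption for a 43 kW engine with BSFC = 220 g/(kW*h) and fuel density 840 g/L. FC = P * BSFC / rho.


FC = P * BSFC / rho_fuel
   = 43 * 220 / 840
   = 9460 / 840
   = 11.26 L/h


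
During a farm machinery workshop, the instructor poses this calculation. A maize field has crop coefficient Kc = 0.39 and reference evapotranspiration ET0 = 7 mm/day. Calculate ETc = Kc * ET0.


ETc = Kc * ET0
    = 0.39 * 7
    = 2.73 mm/day


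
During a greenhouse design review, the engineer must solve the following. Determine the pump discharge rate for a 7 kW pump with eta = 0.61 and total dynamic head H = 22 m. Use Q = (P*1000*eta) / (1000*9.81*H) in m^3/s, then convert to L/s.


Q = (P * 1000 * eta) / (rho * g * H)
  = (7 * 1000 * 0.61) / (1000 * 9.81 * 22)
  = 4270 / 215820
  = 0.01979 m^3/s = 19.79 L/s


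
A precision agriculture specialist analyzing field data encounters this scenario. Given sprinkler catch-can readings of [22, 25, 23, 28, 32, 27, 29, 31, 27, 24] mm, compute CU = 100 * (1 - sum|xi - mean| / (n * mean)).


xbar = 268 / 10 = 26.800
sum|xi - xbar| = 26.400
CU = 100 * (1 - 26.400 / (10 * 26.800))
   = 100 * (1 - 0.0985)
   = 90.15%


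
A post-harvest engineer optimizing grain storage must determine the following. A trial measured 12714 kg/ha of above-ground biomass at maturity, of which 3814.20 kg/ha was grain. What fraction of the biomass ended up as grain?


HI = grain_yield / biomass
   = 3814.20 / 12714
   = 0.30


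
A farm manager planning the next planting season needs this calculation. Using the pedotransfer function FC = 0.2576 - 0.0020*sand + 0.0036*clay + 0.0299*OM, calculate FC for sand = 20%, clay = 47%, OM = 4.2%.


FC = 0.2576 - 0.0020*20 + 0.0036*47 + 0.0299*4.2
   = 0.2576 - 0.0400 + 0.1692 + 0.1256
   = 0.5124


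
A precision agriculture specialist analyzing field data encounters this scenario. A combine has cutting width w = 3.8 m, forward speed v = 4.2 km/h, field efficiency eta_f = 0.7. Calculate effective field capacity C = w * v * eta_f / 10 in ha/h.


C = w * v * eta_f / 10
  = 3.8 * 4.2 * 0.7 / 10
  = 11.17 / 10
  = 1.12 ha/h


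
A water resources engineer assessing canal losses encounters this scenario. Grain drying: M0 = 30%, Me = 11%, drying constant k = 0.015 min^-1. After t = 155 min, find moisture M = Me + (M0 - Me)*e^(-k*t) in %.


M = Me + (M0 - Me) * e^(-k*t)
  = 11 + (30 - 11) * e^(-0.015*155)
  = 11 + 19 * e^(-2.325)
  = 11 + 19 * 0.09778
  = 11 + 1.8579
  = 12.86%


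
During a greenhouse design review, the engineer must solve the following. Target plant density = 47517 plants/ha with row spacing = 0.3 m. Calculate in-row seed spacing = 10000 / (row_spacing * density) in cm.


spacing = 10000 / (row_sp * density)
        = 10000 / (0.3 * 47517)
        = 10000 / 14255.10
        = 0.70150 m = 70.15 cm


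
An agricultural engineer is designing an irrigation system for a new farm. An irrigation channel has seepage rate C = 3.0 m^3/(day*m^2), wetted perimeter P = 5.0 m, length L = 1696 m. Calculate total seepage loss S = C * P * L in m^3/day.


S = C * P * L
  = 3.0 * 5.0 * 1696
  = 25440 m^3/day


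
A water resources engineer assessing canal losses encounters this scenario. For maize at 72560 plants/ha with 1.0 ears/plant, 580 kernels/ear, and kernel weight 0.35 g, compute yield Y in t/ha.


Y = density * ears * kernels * kw
  = 72560 * 1.0 * 580 * 0.35 g/ha
  = 14729680.00 g/ha
  = 14729.68 kg/ha = 14.73 t/ha


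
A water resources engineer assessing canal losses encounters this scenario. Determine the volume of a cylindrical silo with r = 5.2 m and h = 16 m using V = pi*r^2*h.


V = pi * r^2 * h
  = pi * 5.2^2 * 16
  = pi * 27.04 * 16
  = 1359.18 m^3


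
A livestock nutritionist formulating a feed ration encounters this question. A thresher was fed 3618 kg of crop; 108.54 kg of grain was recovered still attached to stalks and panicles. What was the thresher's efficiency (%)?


eta = (total - unthreshed) / total * 100
    = (3618 - 108.54) / 3618 * 100
    = 3509.46 / 3618 * 100
    = 97%


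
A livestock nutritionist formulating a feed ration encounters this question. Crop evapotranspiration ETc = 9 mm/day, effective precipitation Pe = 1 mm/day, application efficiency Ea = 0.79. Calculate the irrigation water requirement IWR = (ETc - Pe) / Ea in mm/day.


IWR = (ETc - Pe) / Ea
    = (9 - 1) / 0.79
    = 8 / 0.79
    = 10.13 mm/day


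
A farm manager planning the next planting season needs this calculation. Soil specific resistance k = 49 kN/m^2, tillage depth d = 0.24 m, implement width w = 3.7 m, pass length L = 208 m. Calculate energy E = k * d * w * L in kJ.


E = k * d * w * L
  = 49 * 0.24 * 3.7 * 208
  = 9050.50 kJ


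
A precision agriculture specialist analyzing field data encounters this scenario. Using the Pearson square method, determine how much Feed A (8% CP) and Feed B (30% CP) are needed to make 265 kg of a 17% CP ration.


parts_A = CP_b - target = 30 - 17 = 13
parts_B = target - CP_a = 17 - 8 = 9
total_parts = 13 + 9 = 22
Feed A = 265 * 13 / 22 = 156.59 kg
Feed B = 265 * 9 / 22 = 108.41 kg

156.59 kg


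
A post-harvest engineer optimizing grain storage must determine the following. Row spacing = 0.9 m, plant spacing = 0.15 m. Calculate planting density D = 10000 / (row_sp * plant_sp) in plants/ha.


D = 10000 / (row_sp * plant_sp)
  = 10000 / (0.9 * 0.15)
  = 10000 / 0.1350
  = 74074.07 plants/ha


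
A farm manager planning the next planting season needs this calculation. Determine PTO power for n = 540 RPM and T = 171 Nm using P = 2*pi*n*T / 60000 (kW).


P = 2*pi*n*T / 60000
  = 2*pi * 540 * 171 / 60000
  = 580189.33 / 60000
  = 9.67 kW


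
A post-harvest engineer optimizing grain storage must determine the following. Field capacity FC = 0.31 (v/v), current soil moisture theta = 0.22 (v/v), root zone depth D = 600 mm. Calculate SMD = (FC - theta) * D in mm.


SMD = (FC - theta) * D
    = (0.31 - 0.22) * 600
    = 0.090 * 600
    = 54 mm


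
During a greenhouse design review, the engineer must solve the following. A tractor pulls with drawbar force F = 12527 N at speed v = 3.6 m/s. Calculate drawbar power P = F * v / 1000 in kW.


P = F * v / 1000
  = 12527 * 3.6 / 1000
  = 45097.20 / 1000
  = 45.10 kW


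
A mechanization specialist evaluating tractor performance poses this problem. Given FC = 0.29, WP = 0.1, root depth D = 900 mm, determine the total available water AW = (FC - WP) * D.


AW = (FC - WP) * D
   = (0.29 - 0.1) * 900
   = 0.19 * 900
   = 171 mm


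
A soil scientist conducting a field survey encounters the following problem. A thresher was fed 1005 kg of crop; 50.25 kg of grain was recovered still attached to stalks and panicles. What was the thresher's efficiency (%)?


eta = (total - unthreshed) / total * 100
    = (1005 - 50.25) / 1005 * 100
    = 954.75 / 1005 * 100
    = 95%


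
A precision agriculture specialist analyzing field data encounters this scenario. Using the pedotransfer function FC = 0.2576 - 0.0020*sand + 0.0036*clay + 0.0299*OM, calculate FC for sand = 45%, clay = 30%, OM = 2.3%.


FC = 0.2576 - 0.0020*45 + 0.0036*30 + 0.0299*2.3
   = 0.2576 - 0.0900 + 0.1080 + 0.0688
   = 0.3444


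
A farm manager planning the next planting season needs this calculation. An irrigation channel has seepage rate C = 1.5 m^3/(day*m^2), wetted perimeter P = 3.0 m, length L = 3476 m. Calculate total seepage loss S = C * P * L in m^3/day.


S = C * P * L
  = 1.5 * 3.0 * 3476
  = 15642 m^3/day


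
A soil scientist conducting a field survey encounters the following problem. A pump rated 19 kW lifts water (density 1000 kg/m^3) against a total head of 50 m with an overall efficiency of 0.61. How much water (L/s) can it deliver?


Q = (P * 1000 * eta) / (rho * g * H)
  = (19 * 1000 * 0.61) / (1000 * 9.81 * 50)
  = 11590 / 490500
  = 0.02363 m^3/s = 23.63 L/s


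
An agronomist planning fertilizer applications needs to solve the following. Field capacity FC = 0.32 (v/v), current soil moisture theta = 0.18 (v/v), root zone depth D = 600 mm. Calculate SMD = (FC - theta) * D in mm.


SMD = (FC - theta) * D
    = (0.32 - 0.18) * 600
    = 0.140 * 600
    = 84 mm


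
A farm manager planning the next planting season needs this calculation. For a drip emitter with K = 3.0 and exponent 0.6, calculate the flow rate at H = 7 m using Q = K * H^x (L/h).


Q = K * H^x
  = 3.0 * 7^0.6
  = 3.0 * 3.2141
  = 9.64 L/h


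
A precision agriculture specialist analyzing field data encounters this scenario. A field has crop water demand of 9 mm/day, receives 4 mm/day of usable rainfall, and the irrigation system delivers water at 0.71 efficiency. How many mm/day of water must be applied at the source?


IWR = (ETc - Pe) / Ea
    = (9 - 4) / 0.71
    = 5 / 0.71
    = 7.04 mm/day


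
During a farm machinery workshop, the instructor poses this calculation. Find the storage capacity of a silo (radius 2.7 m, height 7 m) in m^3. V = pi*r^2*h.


V = pi * r^2 * h
  = pi * 2.7^2 * 7
  = pi * 7.29 * 7
  = 160.32 m^3


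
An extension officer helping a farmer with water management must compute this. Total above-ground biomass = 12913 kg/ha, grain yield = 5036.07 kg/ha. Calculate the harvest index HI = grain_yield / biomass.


HI = grain_yield / biomass
   = 5036.07 / 12913
   = 0.39


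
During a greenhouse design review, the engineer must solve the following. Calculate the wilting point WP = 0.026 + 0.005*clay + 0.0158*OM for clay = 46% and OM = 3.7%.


WP = 0.026 + 0.005*46 + 0.0158*3.7
   = 0.026 + 0.2300 + 0.0585
   = 0.3145


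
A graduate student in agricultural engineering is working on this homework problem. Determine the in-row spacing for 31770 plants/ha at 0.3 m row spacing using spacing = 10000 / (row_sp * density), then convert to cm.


spacing = 10000 / (row_sp * density)
        = 10000 / (0.3 * 31770)
        = 10000 / 9531
        = 1.04921 m = 104.92 cm


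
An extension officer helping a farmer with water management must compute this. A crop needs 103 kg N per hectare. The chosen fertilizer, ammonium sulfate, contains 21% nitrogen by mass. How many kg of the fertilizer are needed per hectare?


Rate = N_required / (N_content / 100)
     = 103 / (21 / 100)
     = 103 / 0.21
     = 490.48 kg/ha


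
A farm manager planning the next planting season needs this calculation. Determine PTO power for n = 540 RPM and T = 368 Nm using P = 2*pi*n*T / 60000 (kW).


P = 2*pi*n*T / 60000
  = 2*pi * 540 * 368 / 60000
  = 1248594.58 / 60000
  = 20.81 kW


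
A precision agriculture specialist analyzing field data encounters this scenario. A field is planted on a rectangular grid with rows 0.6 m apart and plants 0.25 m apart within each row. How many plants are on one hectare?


D = 10000 / (row_sp * plant_sp)
  = 10000 / (0.6 * 0.25)
  = 10000 / 0.1500
  = 66666.67 plants/ha


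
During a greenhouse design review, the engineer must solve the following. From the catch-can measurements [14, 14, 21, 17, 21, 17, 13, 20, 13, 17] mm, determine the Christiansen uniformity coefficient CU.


xbar = 167 / 10 = 16.700
sum|xi - xbar| = 25.600
CU = 100 * (1 - 25.600 / (10 * 16.700))
   = 100 * (1 - 0.1533)
   = 84.67%


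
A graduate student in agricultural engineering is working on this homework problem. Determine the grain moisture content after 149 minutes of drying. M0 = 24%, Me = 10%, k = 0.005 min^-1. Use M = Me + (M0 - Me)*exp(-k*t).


M = Me + (M0 - Me) * e^(-k*t)
  = 10 + (24 - 10) * e^(-0.005*149)
  = 10 + 14 * e^(-0.745)
  = 10 + 14 * 0.47473
  = 10 + 6.6463
  = 16.65%


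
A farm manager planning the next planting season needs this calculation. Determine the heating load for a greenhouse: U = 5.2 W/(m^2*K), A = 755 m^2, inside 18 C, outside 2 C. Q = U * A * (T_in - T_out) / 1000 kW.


dT = 18 - (2) = 16 K
Q = U * A * dT
  = 5.2 * 755 * 16
  = 62816 W = 62.82 kW


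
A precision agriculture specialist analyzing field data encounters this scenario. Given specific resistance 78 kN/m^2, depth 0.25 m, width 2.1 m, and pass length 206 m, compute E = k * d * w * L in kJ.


E = k * d * w * L
  = 78 * 0.25 * 2.1 * 206
  = 8435.70 kJ


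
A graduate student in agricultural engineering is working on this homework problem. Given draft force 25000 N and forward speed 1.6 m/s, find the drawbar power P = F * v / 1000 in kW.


P = F * v / 1000
  = 25000 * 1.6 / 1000
  = 40000 / 1000
  = 40 kW


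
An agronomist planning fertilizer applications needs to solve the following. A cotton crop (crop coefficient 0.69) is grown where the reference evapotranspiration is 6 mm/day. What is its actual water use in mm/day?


ETc = Kc * ET0
    = 0.69 * 6
    = 4.14 mm/day


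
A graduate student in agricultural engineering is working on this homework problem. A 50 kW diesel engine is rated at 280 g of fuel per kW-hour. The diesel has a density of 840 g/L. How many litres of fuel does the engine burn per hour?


FC = P * BSFC / rho_fuel
   = 50 * 280 / 840
   = 14000 / 840
   = 16.67 L/h


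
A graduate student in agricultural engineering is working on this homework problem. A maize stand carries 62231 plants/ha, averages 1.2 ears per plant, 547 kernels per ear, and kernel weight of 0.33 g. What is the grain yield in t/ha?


Y = density * ears * kernels * kw
  = 62231 * 1.2 * 547 * 0.33 g/ha
  = 13479981.37 g/ha
  = 13479.98 kg/ha = 13.48 t/ha


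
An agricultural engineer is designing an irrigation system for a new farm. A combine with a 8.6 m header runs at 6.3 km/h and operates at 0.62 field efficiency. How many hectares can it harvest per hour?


C = w * v * eta_f / 10
  = 8.6 * 6.3 * 0.62 / 10
  = 33.59 / 10
  = 3.36 ha/h


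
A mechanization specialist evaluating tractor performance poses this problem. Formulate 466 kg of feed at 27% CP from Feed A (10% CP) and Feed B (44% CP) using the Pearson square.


parts_A = CP_b - target = 44 - 27 = 17
parts_B = target - CP_a = 27 - 10 = 17
total_parts = 17 + 17 = 34
Feed A = 466 * 17 / 34 = 233 kg
Feed B = 466 * 17 / 34 = 233 kg


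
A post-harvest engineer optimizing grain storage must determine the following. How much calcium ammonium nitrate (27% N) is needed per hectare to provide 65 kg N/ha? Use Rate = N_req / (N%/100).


Rate = N_required / (N_content / 100)
     = 65 / (27 / 100)
     = 65 / 0.27
     = 240.74 kg/ha


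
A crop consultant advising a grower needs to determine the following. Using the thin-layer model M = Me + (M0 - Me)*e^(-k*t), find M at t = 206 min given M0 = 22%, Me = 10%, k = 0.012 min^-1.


M = Me + (M0 - Me) * e^(-k*t)
  = 10 + (22 - 10) * e^(-0.012*206)
  = 10 + 12 * e^(-2.472)
  = 10 + 12 * 0.08442
  = 10 + 1.0130
  = 11.01%


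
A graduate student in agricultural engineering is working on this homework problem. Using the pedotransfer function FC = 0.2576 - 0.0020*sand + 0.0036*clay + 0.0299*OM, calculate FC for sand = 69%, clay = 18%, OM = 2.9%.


FC = 0.2576 - 0.0020*69 + 0.0036*18 + 0.0299*2.9
   = 0.2576 - 0.1380 + 0.0648 + 0.0867
   = 0.2711


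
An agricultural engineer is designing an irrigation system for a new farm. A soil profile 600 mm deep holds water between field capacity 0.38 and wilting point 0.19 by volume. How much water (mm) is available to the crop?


AW = (FC - WP) * D
   = (0.38 - 0.19) * 600
   = 0.19 * 600
   = 114 mm


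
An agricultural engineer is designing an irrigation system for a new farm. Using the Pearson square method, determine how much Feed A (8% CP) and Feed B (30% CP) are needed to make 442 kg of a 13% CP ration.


parts_A = CP_b - target = 30 - 13 = 17
parts_B = target - CP_a = 13 - 8 = 5
total_parts = 17 + 5 = 22
Feed A = 442 * 17 / 22 = 341.55 kg
Feed B = 442 * 5 / 22 = 100.45 kg

341.55 kg


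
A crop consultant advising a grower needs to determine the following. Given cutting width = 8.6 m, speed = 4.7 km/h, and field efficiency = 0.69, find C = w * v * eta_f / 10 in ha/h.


C = w * v * eta_f / 10
  = 8.6 * 4.7 * 0.69 / 10
  = 27.89 / 10
  = 2.79 ha/h


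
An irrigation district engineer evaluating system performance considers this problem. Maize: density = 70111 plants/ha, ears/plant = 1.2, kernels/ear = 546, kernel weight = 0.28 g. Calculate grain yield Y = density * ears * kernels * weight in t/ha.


Y = density * ears * kernels * kw
  = 70111 * 1.2 * 546 * 0.28 g/ha
  = 12862283.62 g/ha
  = 12862.28 kg/ha = 12.86 t/ha


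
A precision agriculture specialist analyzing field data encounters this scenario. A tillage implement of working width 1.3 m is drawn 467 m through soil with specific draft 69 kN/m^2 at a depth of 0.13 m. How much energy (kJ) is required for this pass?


E = k * d * w * L
  = 69 * 0.13 * 1.3 * 467
  = 5445.69 kJ


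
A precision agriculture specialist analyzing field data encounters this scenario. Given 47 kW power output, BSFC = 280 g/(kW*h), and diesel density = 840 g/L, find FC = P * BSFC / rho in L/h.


FC = P * BSFC / rho_fuel
   = 47 * 280 / 840
   = 13160 / 840
   = 15.67 L/h


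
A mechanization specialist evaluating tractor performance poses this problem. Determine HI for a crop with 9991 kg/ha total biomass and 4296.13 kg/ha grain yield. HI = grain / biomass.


HI = grain_yield / biomass
   = 4296.13 / 9991
   = 0.43


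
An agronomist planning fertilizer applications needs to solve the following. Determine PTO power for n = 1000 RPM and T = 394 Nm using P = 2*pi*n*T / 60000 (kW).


P = 2*pi*n*T / 60000
  = 2*pi * 1000 * 394 / 60000
  = 2475575.01 / 60000
  = 41.26 kW


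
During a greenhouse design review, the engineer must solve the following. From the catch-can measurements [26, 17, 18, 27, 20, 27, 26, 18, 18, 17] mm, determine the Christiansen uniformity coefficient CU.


xbar = 214 / 10 = 21.400
sum|xi - xbar| = 40.800
CU = 100 * (1 - 40.800 / (10 * 21.400))
   = 100 * (1 - 0.1907)
   = 80.93%


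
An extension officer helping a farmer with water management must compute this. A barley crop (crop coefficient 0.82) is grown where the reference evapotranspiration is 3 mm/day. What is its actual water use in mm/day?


ETc = Kc * ET0
    = 0.82 * 3
    = 2.46 mm/day


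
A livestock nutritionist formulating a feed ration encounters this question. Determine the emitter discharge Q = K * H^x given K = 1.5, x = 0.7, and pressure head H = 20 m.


Q = K * H^x
  = 1.5 * 20^0.7
  = 1.5 * 8.1418
  = 12.21 L/h


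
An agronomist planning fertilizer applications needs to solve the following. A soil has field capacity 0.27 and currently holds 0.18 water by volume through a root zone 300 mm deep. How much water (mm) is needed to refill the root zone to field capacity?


SMD = (FC - theta) * D
    = (0.27 - 0.18) * 300
    = 0.090 * 300
    = 27 mm


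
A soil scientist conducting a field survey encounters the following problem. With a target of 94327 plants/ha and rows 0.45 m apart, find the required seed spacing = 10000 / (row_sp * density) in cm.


spacing = 10000 / (row_sp * density)
        = 10000 / (0.45 * 94327)
        = 10000 / 42447.15
        = 0.23559 m = 23.56 cm


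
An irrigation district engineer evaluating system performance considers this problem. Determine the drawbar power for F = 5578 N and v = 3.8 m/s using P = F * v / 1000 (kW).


P = F * v / 1000
  = 5578 * 3.8 / 1000
  = 21196.40 / 1000
  = 21.20 kW


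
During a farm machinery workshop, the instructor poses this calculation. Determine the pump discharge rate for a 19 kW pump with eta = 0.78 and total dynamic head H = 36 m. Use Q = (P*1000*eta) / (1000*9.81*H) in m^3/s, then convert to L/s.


Q = (P * 1000 * eta) / (rho * g * H)
  = (19 * 1000 * 0.78) / (1000 * 9.81 * 36)
  = 14820 / 353160
  = 0.04196 m^3/s = 41.96 L/s


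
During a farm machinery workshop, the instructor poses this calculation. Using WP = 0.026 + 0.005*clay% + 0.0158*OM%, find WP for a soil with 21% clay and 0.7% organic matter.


WP = 0.026 + 0.005*21 + 0.0158*0.7
   = 0.026 + 0.1050 + 0.0111
   = 0.1421


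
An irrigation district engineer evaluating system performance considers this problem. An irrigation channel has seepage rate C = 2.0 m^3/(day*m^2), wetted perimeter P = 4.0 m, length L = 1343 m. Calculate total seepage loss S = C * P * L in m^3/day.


S = C * P * L
  = 2.0 * 4.0 * 1343
  = 10744 m^3/day


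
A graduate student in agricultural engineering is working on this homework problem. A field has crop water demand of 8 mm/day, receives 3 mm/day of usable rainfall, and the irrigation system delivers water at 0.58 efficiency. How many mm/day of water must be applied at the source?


IWR = (ETc - Pe) / Ea
    = (8 - 3) / 0.58
    = 5 / 0.58
    = 8.62 mm/day


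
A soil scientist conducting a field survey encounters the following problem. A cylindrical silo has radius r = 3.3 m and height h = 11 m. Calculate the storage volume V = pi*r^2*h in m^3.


V = pi * r^2 * h
  = pi * 3.3^2 * 11
  = pi * 10.89 * 11
  = 376.33 m^3


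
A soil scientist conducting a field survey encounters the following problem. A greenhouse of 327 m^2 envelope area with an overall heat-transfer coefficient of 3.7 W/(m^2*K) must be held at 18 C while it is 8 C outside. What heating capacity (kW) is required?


dT = 18 - (8) = 10 K
Q = U * A * dT
  = 3.7 * 327 * 10
  = 12099 W = 12.10 kW


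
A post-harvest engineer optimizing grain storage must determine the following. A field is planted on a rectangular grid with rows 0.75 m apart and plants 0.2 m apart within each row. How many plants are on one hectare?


D = 10000 / (row_sp * plant_sp)
  = 10000 / (0.75 * 0.2)
  = 10000 / 0.1500
  = 66666.67 plants/ha


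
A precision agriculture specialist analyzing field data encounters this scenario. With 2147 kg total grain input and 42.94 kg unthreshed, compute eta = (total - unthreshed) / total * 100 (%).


eta = (total - unthreshed) / total * 100
    = (2147 - 42.94) / 2147 * 100
    = 2104.06 / 2147 * 100
    = 98%


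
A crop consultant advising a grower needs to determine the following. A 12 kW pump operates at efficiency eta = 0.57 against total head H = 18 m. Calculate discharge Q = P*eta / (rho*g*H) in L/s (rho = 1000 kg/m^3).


Q = (P * 1000 * eta) / (rho * g * H)
  = (12 * 1000 * 0.57) / (1000 * 9.81 * 18)
  = 6840 / 176580
  = 0.03874 m^3/s = 38.74 L/s


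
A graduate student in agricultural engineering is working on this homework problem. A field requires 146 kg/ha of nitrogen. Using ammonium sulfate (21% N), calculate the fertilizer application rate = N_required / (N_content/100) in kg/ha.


Rate = N_required / (N_content / 100)
     = 146 / (21 / 100)
     = 146 / 0.21
     = 695.24 kg/ha


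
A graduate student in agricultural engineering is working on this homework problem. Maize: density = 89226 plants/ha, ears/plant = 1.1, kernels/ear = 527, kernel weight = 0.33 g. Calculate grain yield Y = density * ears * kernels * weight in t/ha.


Y = density * ears * kernels * kw
  = 89226 * 1.1 * 527 * 0.33 g/ha
  = 17069023.03 g/ha
  = 17069.02 kg/ha = 17.07 t/ha


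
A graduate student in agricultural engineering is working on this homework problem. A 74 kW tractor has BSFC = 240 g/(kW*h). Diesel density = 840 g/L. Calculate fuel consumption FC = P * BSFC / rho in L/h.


FC = P * BSFC / rho_fuel
   = 74 * 240 / 840
   = 17760 / 840
   = 21.14 L/h


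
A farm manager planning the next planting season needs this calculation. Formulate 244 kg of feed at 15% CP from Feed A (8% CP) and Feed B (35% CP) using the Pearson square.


parts_A = CP_b - target = 35 - 15 = 20
parts_B = target - CP_a = 15 - 8 = 7
total_parts = 20 + 7 = 27
Feed A = 244 * 20 / 27 = 180.74 kg
Feed B = 244 * 7 / 27 = 63.26 kg

180.74 kg


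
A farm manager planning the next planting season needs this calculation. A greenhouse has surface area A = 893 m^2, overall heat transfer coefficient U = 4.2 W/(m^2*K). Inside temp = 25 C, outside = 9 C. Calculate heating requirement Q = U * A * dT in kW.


dT = 25 - (9) = 16 K
Q = U * A * dT
  = 4.2 * 893 * 16
  = 60009.60 W = 60.01 kW


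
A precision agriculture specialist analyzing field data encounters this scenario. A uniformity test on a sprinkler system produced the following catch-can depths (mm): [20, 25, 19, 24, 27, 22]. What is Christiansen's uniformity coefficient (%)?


xbar = 137 / 6 = 22.833
sum|xi - xbar| = 15
CU = 100 * (1 - 15 / (6 * 22.833))
   = 100 * (1 - 0.1095)
   = 89.05%


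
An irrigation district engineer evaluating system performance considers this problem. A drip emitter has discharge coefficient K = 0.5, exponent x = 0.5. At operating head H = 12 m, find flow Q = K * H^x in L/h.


Q = K * H^x
  = 0.5 * 12^0.5
  = 0.5 * 3.4641
  = 1.73 L/h


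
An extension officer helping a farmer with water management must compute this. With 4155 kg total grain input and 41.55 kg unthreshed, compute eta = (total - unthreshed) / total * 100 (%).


eta = (total - unthreshed) / total * 100
    = (4155 - 41.55) / 4155 * 100
    = 4113.45 / 4155 * 100
    = 99%


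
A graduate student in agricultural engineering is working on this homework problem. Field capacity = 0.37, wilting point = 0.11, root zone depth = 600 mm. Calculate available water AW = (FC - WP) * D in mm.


AW = (FC - WP) * D
   = (0.37 - 0.11) * 600
   = 0.26 * 600
   = 156 mm


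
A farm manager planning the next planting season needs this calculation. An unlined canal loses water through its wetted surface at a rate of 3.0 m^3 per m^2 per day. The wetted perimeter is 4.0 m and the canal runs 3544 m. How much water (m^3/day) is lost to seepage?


S = C * P * L
  = 3.0 * 4.0 * 3544
  = 42528 m^3/day


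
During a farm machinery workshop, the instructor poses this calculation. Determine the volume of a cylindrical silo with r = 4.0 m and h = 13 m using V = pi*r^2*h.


V = pi * r^2 * h
  = pi * 4.0^2 * 13
  = pi * 16 * 13
  = 653.45 m^3


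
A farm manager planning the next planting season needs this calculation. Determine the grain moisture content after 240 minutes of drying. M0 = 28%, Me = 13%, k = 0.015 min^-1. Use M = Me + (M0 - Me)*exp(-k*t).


M = Me + (M0 - Me) * e^(-k*t)
  = 13 + (28 - 13) * e^(-0.015*240)
  = 13 + 15 * e^(-3.600)
  = 13 + 15 * 0.02732
  = 13 + 0.4099
  = 13.41%


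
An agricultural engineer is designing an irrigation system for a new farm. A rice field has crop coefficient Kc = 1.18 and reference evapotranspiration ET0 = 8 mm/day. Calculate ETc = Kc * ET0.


ETc = Kc * ET0
    = 1.18 * 8
    = 9.44 mm/day


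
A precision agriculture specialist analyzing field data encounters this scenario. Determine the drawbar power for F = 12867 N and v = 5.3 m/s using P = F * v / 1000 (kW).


P = F * v / 1000
  = 12867 * 5.3 / 1000
  = 68195.10 / 1000
  = 68.20 kW


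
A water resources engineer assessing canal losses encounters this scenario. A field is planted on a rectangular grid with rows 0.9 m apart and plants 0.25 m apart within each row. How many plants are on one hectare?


D = 10000 / (row_sp * plant_sp)
  = 10000 / (0.9 * 0.25)
  = 10000 / 0.2250
  = 44444.44 plants/ha


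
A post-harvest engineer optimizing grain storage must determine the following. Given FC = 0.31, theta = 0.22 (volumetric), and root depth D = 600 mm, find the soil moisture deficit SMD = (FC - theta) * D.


SMD = (FC - theta) * D
    = (0.31 - 0.22) * 600
    = 0.090 * 600
    = 54 mm


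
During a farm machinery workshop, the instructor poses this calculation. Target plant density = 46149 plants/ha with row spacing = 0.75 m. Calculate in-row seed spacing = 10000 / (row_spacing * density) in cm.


spacing = 10000 / (row_sp * density)
        = 10000 / (0.75 * 46149)
        = 10000 / 34611.75
        = 0.28892 m = 28.89 cm


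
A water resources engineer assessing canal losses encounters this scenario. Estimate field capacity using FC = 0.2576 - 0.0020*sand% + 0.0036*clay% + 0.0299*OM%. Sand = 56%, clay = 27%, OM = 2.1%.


FC = 0.2576 - 0.0020*56 + 0.0036*27 + 0.0299*2.1
   = 0.2576 - 0.1120 + 0.0972 + 0.0628
   = 0.3056


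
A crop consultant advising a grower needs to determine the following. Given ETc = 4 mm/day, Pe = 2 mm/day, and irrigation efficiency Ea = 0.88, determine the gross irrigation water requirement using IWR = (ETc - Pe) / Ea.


IWR = (ETc - Pe) / Ea
    = (4 - 2) / 0.88
    = 2 / 0.88
    = 2.27 mm/day
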